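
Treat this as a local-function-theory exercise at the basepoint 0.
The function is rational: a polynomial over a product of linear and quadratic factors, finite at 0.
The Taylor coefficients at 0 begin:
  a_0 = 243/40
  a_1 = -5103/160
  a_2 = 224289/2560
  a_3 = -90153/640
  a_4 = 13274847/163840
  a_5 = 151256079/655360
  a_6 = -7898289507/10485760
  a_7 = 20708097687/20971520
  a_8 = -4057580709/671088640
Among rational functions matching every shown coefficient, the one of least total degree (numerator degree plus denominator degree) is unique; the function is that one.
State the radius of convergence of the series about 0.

No rational of total degree below 7 reproduces all 9 coefficients; solving the [2/5] Pade equations on them gives f(τ) = (3*τ**2/2 - 3*τ/5 + 6/5)/((τ + 1)*(τ**2 + 5*τ/6 + 4/9)**2), whose expansion matches every shown term.
Denominator factor (τ**2 + 5*τ/6 + 4/9)^2: discriminant -13/12, complex-conjugate roots (-5/12) + ((1/12)*sqrt(39))*i and (-5/12) - ((1/12)*sqrt(39))*i; poles of order 2, moduli 2/3 and 2/3.
Denominator factor (τ + 1): pole of order 1 at -1, modulus 1.
The radius of convergence is the smallest modulus among the singular points: 2/3.

The radius of convergence is 2/3.


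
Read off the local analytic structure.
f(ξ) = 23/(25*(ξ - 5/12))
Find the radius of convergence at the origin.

The radius of convergence is 5/12.

Denominator factor (ξ - 5/12): pole of order 1 at 5/12, modulus 5/12.
The radius of convergence is the smallest modulus among the singular points: 5/12.


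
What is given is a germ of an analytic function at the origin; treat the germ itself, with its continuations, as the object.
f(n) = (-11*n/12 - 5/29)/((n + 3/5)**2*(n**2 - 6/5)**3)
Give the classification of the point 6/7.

Denominator factors: n**2 - 6/5 = -114/245 at n = 6/7; n + 3/5 = 51/35 at n = 6/7 — none vanishes.
So the germ continues analytically to 6/7.

The point is a regular point.


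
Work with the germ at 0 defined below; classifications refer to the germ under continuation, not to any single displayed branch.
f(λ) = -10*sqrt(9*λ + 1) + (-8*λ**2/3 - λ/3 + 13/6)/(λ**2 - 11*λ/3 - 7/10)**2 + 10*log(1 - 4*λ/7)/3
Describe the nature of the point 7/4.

The term (10/3)*log(1 - λ/(7/4)) has argument 1 - 7/4/(7/4) = 0 at 7/4: a logarithmic (infinitely-sheeted) branch point; the remaining terms are analytic or single-valued there.

The point is a logarithmic branch point.


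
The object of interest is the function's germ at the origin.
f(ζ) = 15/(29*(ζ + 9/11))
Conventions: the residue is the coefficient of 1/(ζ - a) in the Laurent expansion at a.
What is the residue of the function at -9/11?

At the order-1 pole -9/11 set g(ζ) = (ζ - (-9/11))*f(ζ) = 15/29.
Simple pole: residue = g(a) at a = -9/11, which is 15/29.

The residue is 15/29.


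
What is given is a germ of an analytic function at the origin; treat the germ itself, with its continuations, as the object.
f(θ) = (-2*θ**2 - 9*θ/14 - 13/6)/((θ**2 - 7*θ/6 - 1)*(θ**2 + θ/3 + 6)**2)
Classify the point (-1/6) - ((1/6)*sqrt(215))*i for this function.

The denominator factor θ**2 + θ/3 + 6 vanishes at (-1/6) - ((1/6)*sqrt(215))*i and appears to the power 2; the numerator there equals (2477/252) - ((1/252)*sqrt(215))*i, nonzero, and no other factor vanishes.
Hence a pole whose order is the multiplicity, 2.

The point is a pole of order 2.


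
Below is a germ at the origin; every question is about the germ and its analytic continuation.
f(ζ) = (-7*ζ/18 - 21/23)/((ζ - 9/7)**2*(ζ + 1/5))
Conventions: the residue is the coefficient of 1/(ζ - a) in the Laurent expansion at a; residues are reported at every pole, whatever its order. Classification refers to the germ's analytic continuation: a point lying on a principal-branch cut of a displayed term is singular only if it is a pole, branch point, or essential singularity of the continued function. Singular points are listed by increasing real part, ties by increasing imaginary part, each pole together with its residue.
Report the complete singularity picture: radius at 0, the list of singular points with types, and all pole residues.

Denominator factor (ζ - 9/7)^2: pole of order 2 at 9/7, modulus 9/7.
Denominator factor (ζ + 1/5): pole of order 1 at -1/5, modulus 1/5.
The radius of convergence is the smallest modulus among the singular points: 1/5.
At the order-1 pole -1/5 set g(ζ) = (ζ - (-1/5))*f(ζ) = (-7*ζ/18 - 21/23)/(ζ - 9/7)**2.
Simple pole: residue = g(a) at a = -1/5, which is -32585/86112.
At the order-2 pole 9/7 set g(ζ) = (ζ - (9/7))^2*f(ζ) = (-7*ζ/18 - 21/23)/(ζ + 1/5).
Order-2 pole: residue = g'(a); g'(9/7) = 32585/86112, so the residue is 32585/86112.
List the singular points by increasing real part (a conjugate pair: the negative imaginary part first).

Radius of convergence at 0: 1/5.
At -1/5: a pole of order 1; residue -32585/86112.
At 9/7: a pole of order 2; residue 32585/86112.


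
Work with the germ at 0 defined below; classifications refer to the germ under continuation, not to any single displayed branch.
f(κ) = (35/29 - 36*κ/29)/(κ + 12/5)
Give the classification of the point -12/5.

The denominator factor κ + 12/5 vanishes at -12/5 and appears to the power 1; the numerator there equals 607/145, nonzero, and no other factor vanishes.
Hence a pole whose order is the multiplicity, 1.

The point is a pole of order 1.


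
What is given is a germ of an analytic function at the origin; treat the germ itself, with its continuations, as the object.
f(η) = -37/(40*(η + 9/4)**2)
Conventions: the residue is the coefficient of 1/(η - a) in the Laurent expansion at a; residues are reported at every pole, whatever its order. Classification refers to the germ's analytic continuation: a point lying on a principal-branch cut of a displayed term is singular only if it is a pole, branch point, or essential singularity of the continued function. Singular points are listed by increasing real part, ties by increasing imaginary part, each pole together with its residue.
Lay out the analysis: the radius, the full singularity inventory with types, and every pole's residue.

Radius of convergence at 0: 9/4.
At -9/4: a pole of order 2; residue 0.

Denominator factor (η + 9/4)^2: pole of order 2 at -9/4, modulus 9/4.
The radius of convergence is the smallest modulus among the singular points: 9/4.
At the order-2 pole -9/4 set g(η) = (η - (-9/4))^2*f(η) = -37/40.
Order-2 pole: residue = g'(a); g'(-9/4) = 0, so the residue is 0.


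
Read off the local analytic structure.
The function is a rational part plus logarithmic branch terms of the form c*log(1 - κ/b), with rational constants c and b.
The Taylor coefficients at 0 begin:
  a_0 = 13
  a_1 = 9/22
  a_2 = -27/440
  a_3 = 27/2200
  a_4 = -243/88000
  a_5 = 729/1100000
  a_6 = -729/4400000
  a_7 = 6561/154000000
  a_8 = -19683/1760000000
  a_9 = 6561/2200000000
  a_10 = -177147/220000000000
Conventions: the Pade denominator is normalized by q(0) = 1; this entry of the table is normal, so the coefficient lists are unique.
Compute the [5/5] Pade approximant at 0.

The Pade approximant has numerator coefficients [13, 447/44, 313/110, 2997/8800, 891/56000, 11421/61600000]; denominator coefficients [1, 3/4, 1/5, 9/400, 27/28000, 27/2800000].

Taylor coefficients needed (read off): a_0 = 13, a_1 = 9/22, a_2 = -27/440, a_3 = 27/2200, a_4 = -243/88000, a_5 = 729/1100000, a_6 = -729/4400000, a_7 = 6561/154000000, a_8 = -19683/1760000000, a_9 = 6561/2200000000, a_10 = -177147/220000000000.
Write the denominator as Q(κ) = 1 + q1*κ + q2*κ^2 + q3*κ^3 + q4*κ^4 + q5*κ^5. Requiring Q*f - P = O(κ^11) with deg P <= 5 kills the coefficients of κ^6..κ^10 in Q*f:
  κ^6: a_6 + q1*a_5 + q2*a_4 + q3*a_3 + q4*a_2 + q5*a_1 = 0, i.e. -729/4400000 + (729/1100000)*q1 + (-243/88000)*q2 + (27/2200)*q3 + (-27/440)*q4 + (9/22)*q5 = 0.
  κ^7: a_7 + q1*a_6 + q2*a_5 + q3*a_4 + q4*a_3 + q5*a_2 = 0, i.e. 6561/154000000 + (-729/4400000)*q1 + (729/1100000)*q2 + (-243/88000)*q3 + (27/2200)*q4 + (-27/440)*q5 = 0.
  κ^8: a_8 + q1*a_7 + q2*a_6 + q3*a_5 + q4*a_4 + q5*a_3 = 0, i.e. -19683/1760000000 + (6561/154000000)*q1 + (-729/4400000)*q2 + (729/1100000)*q3 + (-243/88000)*q4 + (27/2200)*q5 = 0.
  κ^9: a_9 + q1*a_8 + q2*a_7 + q3*a_6 + q4*a_5 + q5*a_4 = 0, i.e. 6561/2200000000 + (-19683/1760000000)*q1 + (6561/154000000)*q2 + (-729/4400000)*q3 + (729/1100000)*q4 + (-243/88000)*q5 = 0.
  κ^10: a_10 + q1*a_9 + q2*a_8 + q3*a_7 + q4*a_6 + q5*a_5 = 0, i.e. -177147/220000000000 + (6561/2200000000)*q1 + (-19683/1760000000)*q2 + (6561/154000000)*q3 + (-729/4400000)*q4 + (729/1100000)*q5 = 0.
Solving this linear system: q1 = 3/4, q2 = 1/5, q3 = 9/400, q4 = 27/28000, q5 = 27/2800000.
The numerator is Q*f truncated at degree 5: P0 = a_0 = 13; P1 = a_1 + q1*a_0 = 447/44; P2 = a_2 + q1*a_1 + q2*a_0 = 313/110; P3 = a_3 + q1*a_2 + q2*a_1 + q3*a_0 = 2997/8800; P4 = a_4 + q1*a_3 + q2*a_2 + q3*a_1 + q4*a_0 = 891/56000; P5 = a_5 + q1*a_4 + q2*a_3 + q3*a_2 + q4*a_1 + q5*a_0 = 11421/61600000.


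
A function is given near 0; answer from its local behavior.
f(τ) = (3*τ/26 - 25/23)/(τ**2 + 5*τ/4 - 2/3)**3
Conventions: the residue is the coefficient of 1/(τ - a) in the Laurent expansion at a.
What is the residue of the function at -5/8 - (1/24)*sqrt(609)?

The residue is (19163520/2501262673)*sqrt(609).

The factor τ**2 + 5*τ/4 - 2/3 splits as (τ - a)(τ - a') with a = -5/8 - (1/24)*sqrt(609), a' = -5/8 + (1/24)*sqrt(609). At the order-3 pole a set g(τ) = (τ - a)^3*f(τ) = [3*τ/26 - 25/23] / (τ - a')^3.
Order-3 pole: residue = g''(a)/2; g''(-5/8 - (1/24)*sqrt(609)) = (38327040/2501262673)*sqrt(609), so the residue is (19163520/2501262673)*sqrt(609).


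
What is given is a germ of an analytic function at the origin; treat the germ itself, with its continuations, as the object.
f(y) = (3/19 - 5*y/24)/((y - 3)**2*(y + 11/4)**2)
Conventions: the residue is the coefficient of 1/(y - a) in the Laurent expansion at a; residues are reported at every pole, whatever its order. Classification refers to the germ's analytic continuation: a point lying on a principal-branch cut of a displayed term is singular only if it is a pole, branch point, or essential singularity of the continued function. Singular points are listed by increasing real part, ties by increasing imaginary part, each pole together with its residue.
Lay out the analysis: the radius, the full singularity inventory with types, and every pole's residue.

Denominator factor (y - 3)^2: pole of order 2 at 3, modulus 3.
Denominator factor (y + 11/4)^2: pole of order 2 at -11/4, modulus 11/4.
The radius of convergence is the smallest modulus among the singular points: 11/4.
At the order-2 pole -11/4 set g(y) = (y - (-11/4))^2*f(y) = (3/19 - 5*y/24)/(y - 3)**2.
Order-2 pole: residue = g'(a); g'(-11/4) = 962/693519, so the residue is 962/693519.
At the order-2 pole 3 set g(y) = (y - (3))^2*f(y) = (3/19 - 5*y/24)/(y + 11/4)**2.
Order-2 pole: residue = g'(a); g'(3) = -962/693519, so the residue is -962/693519.
List the singular points by increasing real part (a conjugate pair: the negative imaginary part first).

Radius of convergence at 0: 11/4.
At -11/4: a pole of order 2; residue 962/693519.
At 3: a pole of order 2; residue -962/693519.


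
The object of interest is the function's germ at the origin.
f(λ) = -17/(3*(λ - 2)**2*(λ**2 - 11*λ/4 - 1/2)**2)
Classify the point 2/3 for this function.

Denominator factors: λ**2 - 11*λ/4 - 1/2 = -17/9 at λ = 2/3; λ - 2 = -4/3 at λ = 2/3 — none vanishes.
So the germ continues analytically to 2/3.

The point is a regular point.


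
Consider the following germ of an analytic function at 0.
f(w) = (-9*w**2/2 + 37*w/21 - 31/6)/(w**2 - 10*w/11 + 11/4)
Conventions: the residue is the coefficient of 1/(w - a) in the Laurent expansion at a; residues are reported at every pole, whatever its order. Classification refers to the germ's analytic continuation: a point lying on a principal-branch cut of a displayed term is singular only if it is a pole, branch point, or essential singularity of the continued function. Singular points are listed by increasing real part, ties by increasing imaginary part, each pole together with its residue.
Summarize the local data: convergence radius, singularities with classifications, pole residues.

Radius of convergence at 0: (1/2)*sqrt(11).
At (5/11) - ((1/22)*sqrt(1231))*i: a pole of order 1; residue (-269/231) + ((125011/2274888)*sqrt(1231))*i.
At (5/11) + ((1/22)*sqrt(1231))*i: a pole of order 1; residue (-269/231) - ((125011/2274888)*sqrt(1231))*i.

Denominator factor (w**2 - 10*w/11 + 11/4): discriminant -1231/121, complex-conjugate roots (5/11) + ((1/22)*sqrt(1231))*i and (5/11) - ((1/22)*sqrt(1231))*i; poles of order 1, moduli (1/2)*sqrt(11) and (1/2)*sqrt(11).
The radius of convergence is the smallest modulus among the singular points: (1/2)*sqrt(11).
The factor w**2 - 10*w/11 + 11/4 splits as (w - a)(w - a') with a = (5/11) - ((1/22)*sqrt(1231))*i, a' = (5/11) + ((1/22)*sqrt(1231))*i. At the order-1 pole a set g(w) = (w - a)*f(w) = [-9*w**2/2 + 37*w/21 - 31/6] / (w - a').
Simple pole: residue = g(a) at a = (5/11) - ((1/22)*sqrt(1231))*i, which is (-269/231) + ((125011/2274888)*sqrt(1231))*i.
The factor w**2 - 10*w/11 + 11/4 splits as (w - a)(w - a') with a = (5/11) + ((1/22)*sqrt(1231))*i, a' = (5/11) - ((1/22)*sqrt(1231))*i. At the order-1 pole a set g(w) = (w - a)*f(w) = [-9*w**2/2 + 37*w/21 - 31/6] / (w - a').
Simple pole: residue = g(a) at a = (5/11) + ((1/22)*sqrt(1231))*i, which is (-269/231) - ((125011/2274888)*sqrt(1231))*i.
List the singular points by increasing real part (a conjugate pair: the negative imaginary part first).


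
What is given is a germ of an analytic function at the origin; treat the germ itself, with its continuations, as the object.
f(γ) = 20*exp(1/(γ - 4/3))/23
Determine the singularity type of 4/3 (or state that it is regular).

The point is an essential singularity.

The exponent 1/(γ - (4/3)) has a pole at 4/3, so exp(1/(γ - (4/3))) takes every nonzero value near it: an essential singularity (not a pole of any order).


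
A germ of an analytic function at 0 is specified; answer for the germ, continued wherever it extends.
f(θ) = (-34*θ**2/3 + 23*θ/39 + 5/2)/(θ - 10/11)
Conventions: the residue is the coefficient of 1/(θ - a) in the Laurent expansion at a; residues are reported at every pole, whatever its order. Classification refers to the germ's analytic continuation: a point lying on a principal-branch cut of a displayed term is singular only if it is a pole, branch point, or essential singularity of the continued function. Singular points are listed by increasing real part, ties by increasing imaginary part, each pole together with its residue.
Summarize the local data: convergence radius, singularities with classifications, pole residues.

Radius of convergence at 0: 10/11.
At 10/11: a pole of order 1; residue -19915/3146.

Denominator factor (θ - 10/11): pole of order 1 at 10/11, modulus 10/11.
The radius of convergence is the smallest modulus among the singular points: 10/11.
At the order-1 pole 10/11 set g(θ) = (θ - (10/11))*f(θ) = -34*θ**2/3 + 23*θ/39 + 5/2.
Simple pole: residue = g(a) at a = 10/11, which is -19915/3146.


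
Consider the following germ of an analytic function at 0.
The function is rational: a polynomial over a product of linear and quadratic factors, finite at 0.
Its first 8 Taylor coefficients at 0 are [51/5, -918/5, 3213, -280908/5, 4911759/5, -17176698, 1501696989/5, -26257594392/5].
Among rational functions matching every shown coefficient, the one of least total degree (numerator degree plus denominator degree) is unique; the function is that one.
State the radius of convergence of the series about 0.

No rational of total degree below 2 reproduces all 8 coefficients; solving the [0/2] Pade equations on them gives f(ξ) = 17/(15*(ξ**2 + 2*ξ + 1/9)), whose expansion matches every shown term.
Denominator factor (ξ**2 + 2*ξ + 1/9): discriminant 32/9, real irrational roots -1 + (2/3)*sqrt(2) and -1 - (2/3)*sqrt(2); poles of order 1, moduli 1 - (2/3)*sqrt(2) and 1 + (2/3)*sqrt(2).
The radius of convergence is the smallest modulus among the singular points: 1 - (2/3)*sqrt(2).

The radius of convergence is 1 - (2/3)*sqrt(2).


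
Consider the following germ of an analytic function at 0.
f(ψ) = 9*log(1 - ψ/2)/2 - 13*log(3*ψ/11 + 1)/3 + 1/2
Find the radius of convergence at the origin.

Branch term (9/2)*log(1 - ψ/(2)): its argument vanishes at ψ = 2, a logarithmic branch point, modulus 2.
Branch term (-13/3)*log(1 - ψ/(-11/3)): its argument vanishes at ψ = -11/3, a logarithmic branch point, modulus 11/3.
The radius of convergence is the smallest modulus among the singular points: 2.

The radius of convergence is 2.


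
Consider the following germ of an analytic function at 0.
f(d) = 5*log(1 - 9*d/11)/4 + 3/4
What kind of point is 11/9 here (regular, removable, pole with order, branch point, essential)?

The term (5/4)*log(1 - d/(11/9)) has argument 1 - 11/9/(11/9) = 0 at 11/9: a logarithmic (infinitely-sheeted) branch point; the remaining terms are analytic or single-valued there.

The point is a logarithmic branch point.


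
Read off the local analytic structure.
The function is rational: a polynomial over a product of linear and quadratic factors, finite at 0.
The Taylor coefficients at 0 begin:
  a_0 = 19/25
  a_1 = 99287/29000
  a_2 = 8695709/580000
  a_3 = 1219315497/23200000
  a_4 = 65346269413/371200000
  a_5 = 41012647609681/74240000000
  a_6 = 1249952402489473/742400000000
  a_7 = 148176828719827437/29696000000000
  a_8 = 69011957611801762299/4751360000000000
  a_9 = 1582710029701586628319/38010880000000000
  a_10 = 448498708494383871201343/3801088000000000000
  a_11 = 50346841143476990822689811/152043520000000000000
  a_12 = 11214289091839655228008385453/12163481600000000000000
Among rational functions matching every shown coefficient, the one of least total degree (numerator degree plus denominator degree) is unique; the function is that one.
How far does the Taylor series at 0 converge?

The radius of convergence is -3 + (1/2)*sqrt(46).

No rational of total degree below 11 reproduces all 13 coefficients; solving the [1/10] Pade equations on them gives f(λ) = (-11*λ/29 - 19/4)/((λ**2 - λ/8 - 1)**3*(λ**2 + 6*λ - 5/2)**2), whose expansion matches every shown term.
Denominator factor (λ**2 + 6*λ - 5/2)^2: discriminant 46, real irrational roots -3 + (1/2)*sqrt(46) and -3 - (1/2)*sqrt(46); poles of order 2, moduli -3 + (1/2)*sqrt(46) and 3 + (1/2)*sqrt(46).
Denominator factor (λ**2 - λ/8 - 1)^3: discriminant 257/64, real irrational roots 1/16 + (1/16)*sqrt(257) and 1/16 - (1/16)*sqrt(257); poles of order 3, moduli 1/16 + (1/16)*sqrt(257) and -1/16 + (1/16)*sqrt(257).
The radius of convergence is the smallest modulus among the singular points: -3 + (1/2)*sqrt(46).


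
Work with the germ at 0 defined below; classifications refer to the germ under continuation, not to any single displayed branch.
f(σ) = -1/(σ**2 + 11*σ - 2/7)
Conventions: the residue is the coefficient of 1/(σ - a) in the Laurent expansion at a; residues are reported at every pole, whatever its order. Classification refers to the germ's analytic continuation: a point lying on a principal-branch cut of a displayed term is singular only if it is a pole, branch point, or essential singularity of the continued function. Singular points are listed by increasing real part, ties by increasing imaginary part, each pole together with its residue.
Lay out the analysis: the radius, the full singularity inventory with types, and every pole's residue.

Denominator factor (σ**2 + 11*σ - 2/7): discriminant 855/7, real irrational roots -11/2 + (3/14)*sqrt(665) and -11/2 - (3/14)*sqrt(665); poles of order 1, moduli -11/2 + (3/14)*sqrt(665) and 11/2 + (3/14)*sqrt(665).
The radius of convergence is the smallest modulus among the singular points: -11/2 + (3/14)*sqrt(665).
The factor σ**2 + 11*σ - 2/7 splits as (σ - a)(σ - a') with a = -11/2 - (3/14)*sqrt(665), a' = -11/2 + (3/14)*sqrt(665). At the order-1 pole a set g(σ) = (σ - a)*f(σ) = [-1] / (σ - a').
Simple pole: residue = g(a) at a = -11/2 - (3/14)*sqrt(665), which is (1/285)*sqrt(665).
The factor σ**2 + 11*σ - 2/7 splits as (σ - a)(σ - a') with a = -11/2 + (3/14)*sqrt(665), a' = -11/2 - (3/14)*sqrt(665). At the order-1 pole a set g(σ) = (σ - a)*f(σ) = [-1] / (σ - a').
Simple pole: residue = g(a) at a = -11/2 + (3/14)*sqrt(665), which is -(1/285)*sqrt(665).
List the singular points by increasing real part (a conjugate pair: the negative imaginary part first).

Radius of convergence at 0: -11/2 + (3/14)*sqrt(665).
At -11/2 - (3/14)*sqrt(665): a pole of order 1; residue (1/285)*sqrt(665).
At -11/2 + (3/14)*sqrt(665): a pole of order 1; residue -(1/285)*sqrt(665).


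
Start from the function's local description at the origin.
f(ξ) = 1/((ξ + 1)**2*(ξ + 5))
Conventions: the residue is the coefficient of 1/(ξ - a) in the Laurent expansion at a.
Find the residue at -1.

At the order-2 pole -1 set g(ξ) = (ξ - (-1))^2*f(ξ) = 1/(ξ + 5).
Order-2 pole: residue = g'(a); g'(-1) = -1/16, so the residue is -1/16.

The residue is -1/16.


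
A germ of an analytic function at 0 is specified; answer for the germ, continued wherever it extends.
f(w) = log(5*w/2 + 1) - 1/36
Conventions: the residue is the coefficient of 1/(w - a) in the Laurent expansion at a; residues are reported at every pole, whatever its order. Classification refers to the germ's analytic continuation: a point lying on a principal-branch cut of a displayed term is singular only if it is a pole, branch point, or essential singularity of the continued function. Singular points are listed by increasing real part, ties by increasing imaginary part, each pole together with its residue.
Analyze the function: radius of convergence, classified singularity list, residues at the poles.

Radius of convergence at 0: 2/5.
At -2/5: a logarithmic branch point.

Branch term (1)*log(1 - w/(-2/5)): its argument vanishes at w = -2/5, a logarithmic branch point, modulus 2/5.
The radius of convergence is the smallest modulus among the singular points: 2/5.


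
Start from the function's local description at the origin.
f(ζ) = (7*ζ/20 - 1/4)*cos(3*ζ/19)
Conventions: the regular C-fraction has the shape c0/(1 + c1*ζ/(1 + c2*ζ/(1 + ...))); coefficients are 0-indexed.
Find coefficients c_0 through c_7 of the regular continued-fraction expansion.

The regular C-fraction coefficients are [-1/4, 7/5, -35603/25270, 45/5054, 525/71206, 495817/356030, -501235909/357979874, 320427/1789899370].

Taylor coefficients (expand at 0): a_0 = -1/4, a_1 = 7/20, a_2 = 9/2888, a_3 = -63/14440, a_4 = -27/4170272, a_5 = 189/20851360, a_6 = 81/15054681920, a_7 = -567/75273409600.
c0 = a_0 = -1/4. Peel one level at a time: if S = 1 + c*ζ/S' with S'(0) = 1, then c is the ζ-coefficient of S and S' = c*ζ/(S - 1).
S_1 = c0/f = 1 + (7/5)*ζ + (35603/18050)*ζ^2 + ...; c1 = 7/5.
S_2 = c1*ζ/(S_1 - 1) = 1 + (-35603/25270)*ζ + (320427/25542916)*ζ^2 + ...; c2 = -35603/25270.
S_3 = c2*ζ/(S_2 - 1) = 1 + (45/5054)*ζ + (-3375/51410732)*ζ^2 + ...; c3 = 45/5054.
S_4 = c3*ζ/(S_3 - 1) = 1 + (525/71206)*ζ + (-52060785/5070294436)*ζ^2 + ...; c4 = 525/71206.
S_5 = c4*ζ/(S_4 - 1) = 1 + (495817/356030)*ζ + (501235909/257053660)*ζ^2 + ...; c5 = 495817/356030.
S_6 = c5*ζ/(S_5 - 1) = 1 + (-501235909/357979874)*ζ + (160609518613143/640747950945279380)*ζ^2 + ...; c6 = -501235909/357979874.
S_7 = c6*ζ/(S_6 - 1) = 1 + (320427/1789899370)*ζ + ...; c7 = 320427/1789899370.


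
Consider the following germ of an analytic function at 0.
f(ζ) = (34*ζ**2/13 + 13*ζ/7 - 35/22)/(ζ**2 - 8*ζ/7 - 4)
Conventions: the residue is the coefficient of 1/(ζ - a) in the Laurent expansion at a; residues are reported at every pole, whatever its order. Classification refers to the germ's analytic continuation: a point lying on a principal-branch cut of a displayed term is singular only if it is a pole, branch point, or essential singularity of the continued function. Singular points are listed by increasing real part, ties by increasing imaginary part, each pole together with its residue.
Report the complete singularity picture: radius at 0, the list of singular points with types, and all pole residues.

Radius of convergence at 0: -4/7 + (2/7)*sqrt(53).
At 4/7 - (2/7)*sqrt(53): a pole of order 1; residue 63/26 - (23303/60632)*sqrt(53).
At 4/7 + (2/7)*sqrt(53): a pole of order 1; residue 63/26 + (23303/60632)*sqrt(53).

Denominator factor (ζ**2 - 8*ζ/7 - 4): discriminant 848/49, real irrational roots 4/7 + (2/7)*sqrt(53) and 4/7 - (2/7)*sqrt(53); poles of order 1, moduli 4/7 + (2/7)*sqrt(53) and -4/7 + (2/7)*sqrt(53).
The radius of convergence is the smallest modulus among the singular points: -4/7 + (2/7)*sqrt(53).
The factor ζ**2 - 8*ζ/7 - 4 splits as (ζ - a)(ζ - a') with a = 4/7 - (2/7)*sqrt(53), a' = 4/7 + (2/7)*sqrt(53). At the order-1 pole a set g(ζ) = (ζ - a)*f(ζ) = [34*ζ**2/13 + 13*ζ/7 - 35/22] / (ζ - a').
Simple pole: residue = g(a) at a = 4/7 - (2/7)*sqrt(53), which is 63/26 - (23303/60632)*sqrt(53).
The factor ζ**2 - 8*ζ/7 - 4 splits as (ζ - a)(ζ - a') with a = 4/7 + (2/7)*sqrt(53), a' = 4/7 - (2/7)*sqrt(53). At the order-1 pole a set g(ζ) = (ζ - a)*f(ζ) = [34*ζ**2/13 + 13*ζ/7 - 35/22] / (ζ - a').
Simple pole: residue = g(a) at a = 4/7 + (2/7)*sqrt(53), which is 63/26 + (23303/60632)*sqrt(53).
List the singular points by increasing real part (a conjugate pair: the negative imaginary part first).


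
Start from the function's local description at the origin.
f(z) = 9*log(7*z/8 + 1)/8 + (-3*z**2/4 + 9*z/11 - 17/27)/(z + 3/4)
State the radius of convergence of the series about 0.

The radius of convergence is 3/4.

Denominator factor (z + 3/4): pole of order 1 at -3/4, modulus 3/4.
Branch term (9/8)*log(1 - z/(-8/7)): its argument vanishes at z = -8/7, a logarithmic branch point, modulus 8/7.
The radius of convergence is the smallest modulus among the singular points: 3/4.


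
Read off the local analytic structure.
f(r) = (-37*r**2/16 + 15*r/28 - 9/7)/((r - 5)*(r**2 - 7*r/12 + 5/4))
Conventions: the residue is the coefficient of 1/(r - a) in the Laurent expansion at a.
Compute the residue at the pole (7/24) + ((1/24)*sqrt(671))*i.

The factor r**2 - 7*r/12 + 5/4 splits as (r - a)(r - a') with a = (7/24) + ((1/24)*sqrt(671))*i, a' = (7/24) - ((1/24)*sqrt(671))*i. At the order-1 pole a set g(r) = (r - a)*f(r) = [(-37*r**2/16 + 15*r/28 - 9/7)/(r - 5)] / (r - a').
Simple pole: residue = g(a) at a = (7/24) + ((1/24)*sqrt(671))*i, which is (827/15680) + ((59569/10521280)*sqrt(671))*i.

The residue is (827/15680) + ((59569/10521280)*sqrt(671))*i.


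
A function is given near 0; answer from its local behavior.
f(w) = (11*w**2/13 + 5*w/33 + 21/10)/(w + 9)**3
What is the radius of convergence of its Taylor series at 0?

The radius of convergence is 9.

Denominator factor (w + 9)^3: pole of order 3 at -9, modulus 9.
The radius of convergence is the smallest modulus among the singular points: 9.


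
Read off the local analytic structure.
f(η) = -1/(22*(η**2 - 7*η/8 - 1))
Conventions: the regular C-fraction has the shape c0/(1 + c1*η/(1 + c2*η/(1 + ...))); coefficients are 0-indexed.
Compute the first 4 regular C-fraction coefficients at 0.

The regular C-fraction coefficients are [1/22, 7/8, 8/7, -8/7].

Taylor coefficients (expand at 0): a_0 = 1/22, a_1 = -7/176, a_2 = 113/1408, a_3 = -1239/11264.
c0 = a_0 = 1/22. Peel one level at a time: if S = 1 + c*η/S' with S'(0) = 1, then c is the η-coefficient of S and S' = c*η/(S - 1).
S_1 = c0/f = 1 + (7/8)*η + (-1)*η^2 + ...; c1 = 7/8.
S_2 = c1*η/(S_1 - 1) = 1 + (8/7)*η + (64/49)*η^2 + ...; c2 = 8/7.
S_3 = c2*η/(S_2 - 1) = 1 + (-8/7)*η + ...; c3 = -8/7.


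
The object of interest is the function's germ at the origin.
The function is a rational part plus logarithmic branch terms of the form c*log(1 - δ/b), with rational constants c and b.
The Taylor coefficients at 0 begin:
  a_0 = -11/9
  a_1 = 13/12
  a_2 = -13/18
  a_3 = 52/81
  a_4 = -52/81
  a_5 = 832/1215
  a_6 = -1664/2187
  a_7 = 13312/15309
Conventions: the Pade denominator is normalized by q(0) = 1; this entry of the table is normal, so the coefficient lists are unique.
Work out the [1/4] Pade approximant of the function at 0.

Taylor coefficients needed (read off): a_0 = -11/9, a_1 = 13/12, a_2 = -13/18, a_3 = 52/81, a_4 = -52/81, a_5 = 832/1215.
Write the denominator as Q(δ) = 1 + q1*δ + q2*δ^2 + q3*δ^3 + q4*δ^4. Requiring Q*f - P = O(δ^6) with deg P <= 1 kills the coefficients of δ^2..δ^5 in Q*f:
  δ^2: a_2 + q1*a_1 + q2*a_0 = 0, i.e. -13/18 + (13/12)*q1 + (-11/9)*q2 = 0.
  δ^3: a_3 + q1*a_2 + q2*a_1 + q3*a_0 = 0, i.e. 52/81 + (-13/18)*q1 + (13/12)*q2 + (-11/9)*q3 = 0.
  δ^4: a_4 + q1*a_3 + q2*a_2 + q3*a_1 + q4*a_0 = 0, i.e. -52/81 + (52/81)*q1 + (-13/18)*q2 + (13/12)*q3 + (-11/9)*q4 = 0.
  δ^5: a_5 + q1*a_4 + q2*a_3 + q3*a_2 + q4*a_1 = 0, i.e. 832/1215 + (-52/81)*q1 + (52/81)*q2 + (-13/18)*q3 + (13/12)*q4 = 0.
Solving this linear system: q1 = 3663134/795765, q2 = 925548/265255, q3 = 2143544/2387295, q4 = 4488016/7161885.
The numerator is Q*f truncated at degree 1: P0 = a_0 = -11/9; P1 = a_1 + q1*a_0 = -130143061/28647540.

The Pade approximant has numerator coefficients [-11/9, -130143061/28647540]; denominator coefficients [1, 3663134/795765, 925548/265255, 2143544/2387295, 4488016/7161885].


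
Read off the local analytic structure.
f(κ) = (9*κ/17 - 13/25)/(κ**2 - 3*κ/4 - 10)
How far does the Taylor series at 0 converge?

Denominator factor (κ**2 - 3*κ/4 - 10): discriminant 649/16, real irrational roots 3/8 + (1/8)*sqrt(649) and 3/8 - (1/8)*sqrt(649); poles of order 1, moduli 3/8 + (1/8)*sqrt(649) and -3/8 + (1/8)*sqrt(649).
The radius of convergence is the smallest modulus among the singular points: -3/8 + (1/8)*sqrt(649).

The radius of convergence is -3/8 + (1/8)*sqrt(649).


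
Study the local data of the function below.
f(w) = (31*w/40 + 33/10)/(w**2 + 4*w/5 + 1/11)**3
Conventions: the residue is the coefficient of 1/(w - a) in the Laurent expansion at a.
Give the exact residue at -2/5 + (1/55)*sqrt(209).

The factor w**2 + 4*w/5 + 1/11 splits as (w - a)(w - a') with a = -2/5 + (1/55)*sqrt(209), a' = -2/5 - (1/55)*sqrt(209). At the order-3 pole a set g(w) = (w - a)^3*f(w) = [31*w/40 + 33/10] / (w - a')^3.
Order-3 pole: residue = g''(a)/2; g''(-2/5 + (1/55)*sqrt(209)) = (13567125/219488)*sqrt(209), so the residue is (13567125/438976)*sqrt(209).

The residue is (13567125/438976)*sqrt(209).


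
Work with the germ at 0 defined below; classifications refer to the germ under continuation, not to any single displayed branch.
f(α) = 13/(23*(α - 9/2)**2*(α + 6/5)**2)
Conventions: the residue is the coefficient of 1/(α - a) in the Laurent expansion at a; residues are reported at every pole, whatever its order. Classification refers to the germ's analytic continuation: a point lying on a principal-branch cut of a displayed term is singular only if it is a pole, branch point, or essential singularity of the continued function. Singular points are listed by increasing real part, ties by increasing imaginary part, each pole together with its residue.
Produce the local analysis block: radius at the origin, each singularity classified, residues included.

Denominator factor (α - 9/2)^2: pole of order 2 at 9/2, modulus 9/2.
Denominator factor (α + 6/5)^2: pole of order 2 at -6/5, modulus 6/5.
The radius of convergence is the smallest modulus among the singular points: 6/5.
At the order-2 pole -6/5 set g(α) = (α - (-6/5))^2*f(α) = 13/(23*(α - 9/2)**2).
Order-2 pole: residue = g'(a); g'(-6/5) = 26000/4259439, so the residue is 26000/4259439.
At the order-2 pole 9/2 set g(α) = (α - (9/2))^2*f(α) = 13/(23*(α + 6/5)**2).
Order-2 pole: residue = g'(a); g'(9/2) = -26000/4259439, so the residue is -26000/4259439.
List the singular points by increasing real part (a conjugate pair: the negative imaginary part first).

Radius of convergence at 0: 6/5.
At -6/5: a pole of order 2; residue 26000/4259439.
At 9/2: a pole of order 2; residue -26000/4259439.


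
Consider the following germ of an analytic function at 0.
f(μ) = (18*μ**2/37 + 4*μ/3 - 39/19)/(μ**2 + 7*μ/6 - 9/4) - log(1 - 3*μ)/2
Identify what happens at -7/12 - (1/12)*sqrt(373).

The denominator factor μ**2 + 7*μ/6 - 9/4 vanishes at -7/12 - (1/12)*sqrt(373) and appears to the power 1; the numerator there equals -35551/25308 - (85/1332)*sqrt(373), nonzero, and no other factor vanishes.
The branch terms are analytic at this point.
Hence a pole whose order is the multiplicity, 1.

The point is a pole of order 1.


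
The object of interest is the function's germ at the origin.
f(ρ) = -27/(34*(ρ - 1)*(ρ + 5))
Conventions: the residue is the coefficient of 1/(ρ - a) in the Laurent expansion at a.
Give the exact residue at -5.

The residue is 9/68.

At the order-1 pole -5 set g(ρ) = (ρ - (-5))*f(ρ) = -27/(34*(ρ - 1)).
Simple pole: residue = g(a) at a = -5, which is 9/68.


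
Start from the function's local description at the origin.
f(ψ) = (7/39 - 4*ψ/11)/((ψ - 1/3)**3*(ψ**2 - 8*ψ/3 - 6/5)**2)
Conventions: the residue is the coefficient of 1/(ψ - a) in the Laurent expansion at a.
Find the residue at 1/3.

At the order-3 pole 1/3 set g(ψ) = (ψ - (1/3))^3*f(ψ) = (7/39 - 4*ψ/11)/(ψ**2 - 8*ψ/3 - 6/5)**2.
Order-3 pole: residue = g''(a)/2; g''(1/3) = 4464274500/8972140463, so the residue is 2232137250/8972140463.

The residue is 2232137250/8972140463.


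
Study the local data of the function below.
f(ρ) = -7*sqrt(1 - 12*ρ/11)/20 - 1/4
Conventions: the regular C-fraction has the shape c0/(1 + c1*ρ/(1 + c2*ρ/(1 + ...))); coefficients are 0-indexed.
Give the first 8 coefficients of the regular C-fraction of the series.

The regular C-fraction coefficients are [-3/5, 7/22, -13/22, -18/143, -60/143, -39/220, -81/220, -20/99].

Taylor coefficients (expand at 0): a_0 = -3/5, a_1 = 21/110, a_2 = 63/1210, a_3 = 189/6655, a_4 = 567/29282, a_5 = 11907/805255, a_6 = 107163/8857805, a_7 = 91854/8857805.
c0 = a_0 = -3/5. Peel one level at a time: if S = 1 + c*ρ/S' with S'(0) = 1, then c is the ρ-coefficient of S and S' = c*ρ/(S - 1).
S_1 = c0/f = 1 + (7/22)*ρ + (91/484)*ρ^2 + ...; c1 = 7/22.
S_2 = c1*ρ/(S_1 - 1) = 1 + (-13/22)*ρ + (-9/121)*ρ^2 + ...; c2 = -13/22.
S_3 = c2*ρ/(S_2 - 1) = 1 + (-18/143)*ρ + (-1080/20449)*ρ^2 + ...; c3 = -18/143.
S_4 = c3*ρ/(S_3 - 1) = 1 + (-60/143)*ρ + (-9/121)*ρ^2 + ...; c4 = -60/143.
S_5 = c4*ρ/(S_4 - 1) = 1 + (-39/220)*ρ + (-3159/48400)*ρ^2 + ...; c5 = -39/220.
S_6 = c5*ρ/(S_5 - 1) = 1 + (-81/220)*ρ + (-9/121)*ρ^2 + ...; c6 = -81/220.
S_7 = c6*ρ/(S_6 - 1) = 1 + (-20/99)*ρ + ...; c7 = -20/99.


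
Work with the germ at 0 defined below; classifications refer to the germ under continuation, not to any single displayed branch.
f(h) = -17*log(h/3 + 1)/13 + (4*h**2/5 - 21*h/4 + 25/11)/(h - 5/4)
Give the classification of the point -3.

The term (-17/13)*log(1 - h/(-3)) has argument 1 - -3/(-3) = 0 at -3: a logarithmic (infinitely-sheeted) branch point; the remaining terms are analytic or single-valued there.

The point is a logarithmic branch point.


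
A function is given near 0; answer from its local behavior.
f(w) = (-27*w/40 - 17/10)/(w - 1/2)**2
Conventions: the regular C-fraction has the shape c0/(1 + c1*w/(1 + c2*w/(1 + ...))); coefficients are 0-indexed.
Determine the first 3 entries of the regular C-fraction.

The regular C-fraction coefficients are [-34/5, -299/68, 26569/20332].

Taylor coefficients (expand at 0): a_0 = -34/5, a_1 = -299/10, a_2 = -462/5.
c0 = a_0 = -34/5. Peel one level at a time: if S = 1 + c*w/S' with S'(0) = 1, then c is the w-coefficient of S and S' = c*w/(S - 1).
S_1 = c0/f = 1 + (-299/68)*w + (26569/4624)*w^2 + ...; c1 = -299/68.
S_2 = c1*w/(S_1 - 1) = 1 + (26569/20332)*w + ...; c2 = 26569/20332.


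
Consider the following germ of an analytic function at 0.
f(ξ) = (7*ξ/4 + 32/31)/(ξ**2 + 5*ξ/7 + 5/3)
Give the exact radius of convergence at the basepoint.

The radius of convergence is (1/3)*sqrt(15).

Denominator factor (ξ**2 + 5*ξ/7 + 5/3): discriminant -905/147, complex-conjugate roots (-5/14) + ((1/42)*sqrt(2715))*i and (-5/14) - ((1/42)*sqrt(2715))*i; poles of order 1, moduli (1/3)*sqrt(15) and (1/3)*sqrt(15).
The radius of convergence is the smallest modulus among the singular points: (1/3)*sqrt(15).


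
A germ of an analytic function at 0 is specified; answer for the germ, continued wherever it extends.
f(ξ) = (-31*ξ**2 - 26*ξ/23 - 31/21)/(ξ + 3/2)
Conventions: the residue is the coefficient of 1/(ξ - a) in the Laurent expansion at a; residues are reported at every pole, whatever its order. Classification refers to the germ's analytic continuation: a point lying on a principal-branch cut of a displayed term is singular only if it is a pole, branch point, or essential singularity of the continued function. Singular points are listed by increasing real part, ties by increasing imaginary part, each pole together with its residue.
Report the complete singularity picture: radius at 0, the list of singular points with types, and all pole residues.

Denominator factor (ξ + 3/2): pole of order 1 at -3/2, modulus 3/2.
The radius of convergence is the smallest modulus among the singular points: 3/2.
At the order-1 pole -3/2 set g(ξ) = (ξ - (-3/2))*f(ξ) = -31*ξ**2 - 26*ξ/23 - 31/21.
Simple pole: residue = g(a) at a = -3/2, which is -134333/1932.

Radius of convergence at 0: 3/2.
At -3/2: a pole of order 1; residue -134333/1932.


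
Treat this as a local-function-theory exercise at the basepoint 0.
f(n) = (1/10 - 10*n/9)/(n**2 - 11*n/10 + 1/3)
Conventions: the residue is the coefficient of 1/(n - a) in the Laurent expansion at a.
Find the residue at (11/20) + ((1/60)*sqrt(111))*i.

The residue is (-5/9) + ((46/333)*sqrt(111))*i.

The factor n**2 - 11*n/10 + 1/3 splits as (n - a)(n - a') with a = (11/20) + ((1/60)*sqrt(111))*i, a' = (11/20) - ((1/60)*sqrt(111))*i. At the order-1 pole a set g(n) = (n - a)*f(n) = [1/10 - 10*n/9] / (n - a').
Simple pole: residue = g(a) at a = (11/20) + ((1/60)*sqrt(111))*i, which is (-5/9) + ((46/333)*sqrt(111))*i.


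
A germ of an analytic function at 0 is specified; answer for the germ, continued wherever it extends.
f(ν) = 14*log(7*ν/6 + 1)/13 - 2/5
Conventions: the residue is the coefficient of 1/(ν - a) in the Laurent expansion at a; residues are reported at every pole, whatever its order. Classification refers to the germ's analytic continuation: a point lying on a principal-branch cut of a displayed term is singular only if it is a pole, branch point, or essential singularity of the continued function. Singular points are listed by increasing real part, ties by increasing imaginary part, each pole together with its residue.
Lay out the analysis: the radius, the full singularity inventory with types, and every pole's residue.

Radius of convergence at 0: 6/7.
At -6/7: a logarithmic branch point.

Branch term (14/13)*log(1 - ν/(-6/7)): its argument vanishes at ν = -6/7, a logarithmic branch point, modulus 6/7.
The radius of convergence is the smallest modulus among the singular points: 6/7.


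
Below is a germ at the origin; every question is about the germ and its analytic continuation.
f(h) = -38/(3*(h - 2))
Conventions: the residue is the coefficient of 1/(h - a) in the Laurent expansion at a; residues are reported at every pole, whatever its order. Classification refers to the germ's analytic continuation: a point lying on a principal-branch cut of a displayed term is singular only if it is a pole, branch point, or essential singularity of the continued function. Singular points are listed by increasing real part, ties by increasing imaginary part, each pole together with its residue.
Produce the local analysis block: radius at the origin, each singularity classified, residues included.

Denominator factor (h - 2): pole of order 1 at 2, modulus 2.
The radius of convergence is the smallest modulus among the singular points: 2.
At the order-1 pole 2 set g(h) = (h - (2))*f(h) = -38/3.
Simple pole: residue = g(a) at a = 2, which is -38/3.

Radius of convergence at 0: 2.
At 2: a pole of order 1; residue -38/3.


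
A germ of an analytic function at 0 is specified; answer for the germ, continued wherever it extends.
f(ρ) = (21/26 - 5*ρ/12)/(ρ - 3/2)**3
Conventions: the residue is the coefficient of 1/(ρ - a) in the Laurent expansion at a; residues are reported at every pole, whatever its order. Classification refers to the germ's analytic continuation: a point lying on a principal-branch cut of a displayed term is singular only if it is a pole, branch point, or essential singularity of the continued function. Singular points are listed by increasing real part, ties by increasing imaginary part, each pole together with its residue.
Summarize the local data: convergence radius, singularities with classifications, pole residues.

Radius of convergence at 0: 3/2.
At 3/2: a pole of order 3; residue 0.

Denominator factor (ρ - 3/2)^3: pole of order 3 at 3/2, modulus 3/2.
The radius of convergence is the smallest modulus among the singular points: 3/2.
At the order-3 pole 3/2 set g(ρ) = (ρ - (3/2))^3*f(ρ) = 21/26 - 5*ρ/12.
Order-3 pole: residue = g''(a)/2; g''(3/2) = 0, so the residue is 0.
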